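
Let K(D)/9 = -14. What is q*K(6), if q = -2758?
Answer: 347508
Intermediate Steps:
K(D) = -126 (K(D) = 9*(-14) = -126)
q*K(6) = -2758*(-126) = 347508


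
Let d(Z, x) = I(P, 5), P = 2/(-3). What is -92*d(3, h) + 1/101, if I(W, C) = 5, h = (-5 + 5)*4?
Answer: -46459/101 ≈ -459.99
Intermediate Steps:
h = 0 (h = 0*4 = 0)
P = -2/3 (P = 2*(-1/3) = -2/3 ≈ -0.66667)
d(Z, x) = 5
-92*d(3, h) + 1/101 = -92*5 + 1/101 = -460 + 1/101 = -46459/101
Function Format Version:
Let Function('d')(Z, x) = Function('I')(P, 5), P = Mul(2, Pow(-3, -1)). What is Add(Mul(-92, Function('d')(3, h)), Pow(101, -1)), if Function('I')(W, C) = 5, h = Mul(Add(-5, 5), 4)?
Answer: Rational(-46459, 101) ≈ -459.99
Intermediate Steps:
h = 0 (h = Mul(0, 4) = 0)
P = Rational(-2, 3) (P = Mul(2, Rational(-1, 3)) = Rational(-2, 3) ≈ -0.66667)
Function('d')(Z, x) = 5
Add(Mul(-92, Function('d')(3, h)), Pow(101, -1)) = Add(Mul(-92, 5), Pow(101, -1)) = Add(-460, Rational(1, 101)) = Rational(-46459, 101)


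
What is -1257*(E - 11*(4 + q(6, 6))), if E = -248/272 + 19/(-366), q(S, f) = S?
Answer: 144642152/1037 ≈ 1.3948e+5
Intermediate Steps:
E = -2998/3111 (E = -248*1/272 + 19*(-1/366) = -31/34 - 19/366 = -2998/3111 ≈ -0.96368)
-1257*(E - 11*(4 + q(6, 6))) = -1257*(-2998/3111 - 11*(4 + 6)) = -1257*(-2998/3111 - 11*10) = -1257*(-2998/3111 - 110) = -1257*(-345208/3111) = 144642152/1037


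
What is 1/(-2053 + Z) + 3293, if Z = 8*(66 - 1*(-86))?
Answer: 2756240/837 ≈ 3293.0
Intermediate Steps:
Z = 1216 (Z = 8*(66 + 86) = 8*152 = 1216)
1/(-2053 + Z) + 3293 = 1/(-2053 + 1216) + 3293 = 1/(-837) + 3293 = -1/837 + 3293 = 2756240/837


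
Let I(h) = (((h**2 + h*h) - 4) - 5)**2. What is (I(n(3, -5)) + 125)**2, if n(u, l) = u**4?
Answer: 29567109947399236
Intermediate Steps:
I(h) = (-9 + 2*h**2)**2 (I(h) = (((h**2 + h**2) - 4) - 5)**2 = ((2*h**2 - 4) - 5)**2 = ((-4 + 2*h**2) - 5)**2 = (-9 + 2*h**2)**2)
(I(n(3, -5)) + 125)**2 = ((-9 + 2*(3**4)**2)**2 + 125)**2 = ((-9 + 2*81**2)**2 + 125)**2 = ((-9 + 2*6561)**2 + 125)**2 = ((-9 + 13122)**2 + 125)**2 = (13113**2 + 125)**2 = (171950769 + 125)**2 = 171950894**2 = 29567109947399236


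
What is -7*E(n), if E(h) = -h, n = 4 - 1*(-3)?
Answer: 49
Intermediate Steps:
n = 7 (n = 4 + 3 = 7)
-7*E(n) = -(-7)*7 = -7*(-7) = 49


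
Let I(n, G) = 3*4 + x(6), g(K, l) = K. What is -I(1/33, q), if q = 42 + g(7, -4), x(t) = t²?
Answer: -48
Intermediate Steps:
q = 49 (q = 42 + 7 = 49)
I(n, G) = 48 (I(n, G) = 3*4 + 6² = 12 + 36 = 48)
-I(1/33, q) = -1*48 = -48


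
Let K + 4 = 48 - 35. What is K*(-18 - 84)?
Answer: -918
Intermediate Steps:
K = 9 (K = -4 + (48 - 35) = -4 + 13 = 9)
K*(-18 - 84) = 9*(-18 - 84) = 9*(-102) = -918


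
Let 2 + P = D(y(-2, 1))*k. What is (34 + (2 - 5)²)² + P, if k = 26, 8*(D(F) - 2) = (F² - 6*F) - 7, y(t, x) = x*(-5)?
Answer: 2055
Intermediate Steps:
y(t, x) = -5*x
D(F) = 9/8 - 3*F/4 + F²/8 (D(F) = 2 + ((F² - 6*F) - 7)/8 = 2 + (-7 + F² - 6*F)/8 = 2 + (-7/8 - 3*F/4 + F²/8) = 9/8 - 3*F/4 + F²/8)
P = 206 (P = -2 + (9/8 - (-15)/4 + (-5*1)²/8)*26 = -2 + (9/8 - ¾*(-5) + (⅛)*(-5)²)*26 = -2 + (9/8 + 15/4 + (⅛)*25)*26 = -2 + (9/8 + 15/4 + 25/8)*26 = -2 + 8*26 = -2 + 208 = 206)
(34 + (2 - 5)²)² + P = (34 + (2 - 5)²)² + 206 = (34 + (-3)²)² + 206 = (34 + 9)² + 206 = 43² + 206 = 1849 + 206 = 2055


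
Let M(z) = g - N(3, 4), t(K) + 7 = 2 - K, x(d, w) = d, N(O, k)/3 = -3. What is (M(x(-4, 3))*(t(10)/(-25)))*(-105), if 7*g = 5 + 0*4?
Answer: -612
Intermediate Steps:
N(O, k) = -9 (N(O, k) = 3*(-3) = -9)
g = 5/7 (g = (5 + 0*4)/7 = (5 + 0)/7 = (⅐)*5 = 5/7 ≈ 0.71429)
t(K) = -5 - K (t(K) = -7 + (2 - K) = -5 - K)
M(z) = 68/7 (M(z) = 5/7 - 1*(-9) = 5/7 + 9 = 68/7)
(M(x(-4, 3))*(t(10)/(-25)))*(-105) = (68*((-5 - 1*10)/(-25))/7)*(-105) = (68*((-5 - 10)*(-1/25))/7)*(-105) = (68*(-15*(-1/25))/7)*(-105) = ((68/7)*(⅗))*(-105) = (204/35)*(-105) = -612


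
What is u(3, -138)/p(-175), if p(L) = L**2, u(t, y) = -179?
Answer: -179/30625 ≈ -0.0058449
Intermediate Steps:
u(3, -138)/p(-175) = -179/((-175)**2) = -179/30625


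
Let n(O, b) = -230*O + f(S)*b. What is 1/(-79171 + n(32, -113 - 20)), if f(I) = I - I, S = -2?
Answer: -1/86531 ≈ -1.1557e-5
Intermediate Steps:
f(I) = 0
n(O, b) = -230*O (n(O, b) = -230*O + 0*b = -230*O + 0 = -230*O)
1/(-79171 + n(32, -113 - 20)) = 1/(-79171 - 230*32) = 1/(-79171 - 7360) = 1/(-86531) = -1/86531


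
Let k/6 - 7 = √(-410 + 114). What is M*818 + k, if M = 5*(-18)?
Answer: -73578 + 12*I*√74 ≈ -73578.0 + 103.23*I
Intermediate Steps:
M = -90
k = 42 + 12*I*√74 (k = 42 + 6*√(-410 + 114) = 42 + 6*√(-296) = 42 + 6*(2*I*√74) = 42 + 12*I*√74 ≈ 42.0 + 103.23*I)
M*818 + k = -90*818 + (42 + 12*I*√74) = -73620 + (42 + 12*I*√74) = -73578 + 12*I*√74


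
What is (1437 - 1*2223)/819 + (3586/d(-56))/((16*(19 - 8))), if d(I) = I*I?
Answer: -932651/978432 ≈ -0.95321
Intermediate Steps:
d(I) = I**2
(1437 - 1*2223)/819 + (3586/d(-56))/((16*(19 - 8))) = (1437 - 1*2223)/819 + (3586/((-56)**2))/((16*(19 - 8))) = (1437 - 2223)*(1/819) + (3586/3136)/((16*11)) = -786*1/819 + (3586*(1/3136))/176 = -262/273 + (1793/1568)*(1/176) = -262/273 + 163/25088 = -932651/978432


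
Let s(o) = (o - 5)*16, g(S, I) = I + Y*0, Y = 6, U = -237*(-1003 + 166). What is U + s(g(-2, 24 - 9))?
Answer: 198529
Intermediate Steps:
U = 198369 (U = -237*(-837) = 198369)
g(S, I) = I (g(S, I) = I + 6*0 = I + 0 = I)
s(o) = -80 + 16*o (s(o) = (-5 + o)*16 = -80 + 16*o)
U + s(g(-2, 24 - 9)) = 198369 + (-80 + 16*(24 - 9)) = 198369 + (-80 + 16*15) = 198369 + (-80 + 240) = 198369 + 160 = 198529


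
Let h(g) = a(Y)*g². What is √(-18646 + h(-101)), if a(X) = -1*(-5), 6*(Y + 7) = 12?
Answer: √32359 ≈ 179.89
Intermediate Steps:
Y = -5 (Y = -7 + (⅙)*12 = -7 + 2 = -5)
a(X) = 5
h(g) = 5*g²
√(-18646 + h(-101)) = √(-18646 + 5*(-101)²) = √(-18646 + 5*10201) = √(-18646 + 51005) = √32359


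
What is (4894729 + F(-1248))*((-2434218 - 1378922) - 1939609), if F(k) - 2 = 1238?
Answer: -28165280768781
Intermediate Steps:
F(k) = 1240 (F(k) = 2 + 1238 = 1240)
(4894729 + F(-1248))*((-2434218 - 1378922) - 1939609) = (4894729 + 1240)*((-2434218 - 1378922) - 1939609) = 4895969*(-3813140 - 1939609) = 4895969*(-5752749) = -28165280768781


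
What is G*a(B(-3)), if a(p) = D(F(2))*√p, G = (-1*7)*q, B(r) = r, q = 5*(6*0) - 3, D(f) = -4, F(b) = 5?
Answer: -84*I*√3 ≈ -145.49*I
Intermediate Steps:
q = -3 (q = 5*0 - 3 = 0 - 3 = -3)
G = 21 (G = -1*7*(-3) = -7*(-3) = 21)
a(p) = -4*√p
G*a(B(-3)) = 21*(-4*I*√3) = -84*I*√3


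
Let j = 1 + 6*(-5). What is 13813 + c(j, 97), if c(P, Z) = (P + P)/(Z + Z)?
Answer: 1339832/97 ≈ 13813.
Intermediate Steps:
j = -29 (j = 1 - 30 = -29)
c(P, Z) = P/Z (c(P, Z) = (2*P)/((2*Z)) = (2*P)*(1/(2*Z)) = P/Z)
13813 + c(j, 97) = 13813 - 29/97 = 1339832/97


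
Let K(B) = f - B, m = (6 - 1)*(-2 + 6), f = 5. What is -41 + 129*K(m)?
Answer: -1976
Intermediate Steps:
m = 20 (m = 5*4 = 20)
K(B) = 5 - B
-41 + 129*K(m) = -41 + 129*(5 - 1*20) = -41 + 129*(5 - 20) = -41 + 129*(-15) = -41 - 1935 = -1976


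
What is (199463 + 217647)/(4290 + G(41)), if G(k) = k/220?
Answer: 91764200/943841 ≈ 97.224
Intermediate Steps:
G(k) = k/220 (G(k) = k*(1/220) = k/220)
(199463 + 217647)/(4290 + G(41)) = (199463 + 217647)/(4290 + (1/220)*41) = 417110/(4290 + 41/220) = 417110/(943841/220) = 417110*(220/943841) = 91764200/943841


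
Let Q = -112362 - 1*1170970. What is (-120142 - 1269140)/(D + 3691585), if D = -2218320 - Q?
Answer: -1389282/2756597 ≈ -0.50398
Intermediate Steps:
Q = -1283332 (Q = -112362 - 1170970 = -1283332)
D = -934988 (D = -2218320 - 1*(-1283332) = -2218320 + 1283332 = -934988)
(-120142 - 1269140)/(D + 3691585) = (-120142 - 1269140)/(-934988 + 3691585) = -1389282/2756597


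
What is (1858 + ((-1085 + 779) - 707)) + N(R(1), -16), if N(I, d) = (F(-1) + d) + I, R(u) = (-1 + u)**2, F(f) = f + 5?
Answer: 833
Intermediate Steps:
F(f) = 5 + f
N(I, d) = 4 + I + d (N(I, d) = ((5 - 1) + d) + I = (4 + d) + I = 4 + I + d)
(1858 + ((-1085 + 779) - 707)) + N(R(1), -16) = (1858 + ((-1085 + 779) - 707)) + (4 + (-1 + 1)**2 - 16) = (1858 + (-306 - 707)) + (4 + 0**2 - 16) = (1858 - 1013) + (4 + 0 - 16) = 845 - 12 = 833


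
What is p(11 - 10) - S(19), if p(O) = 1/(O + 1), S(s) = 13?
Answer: -25/2 ≈ -12.500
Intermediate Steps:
p(O) = 1/(1 + O)
p(11 - 10) - S(19) = 1/(1 + (11 - 10)) - 1*13 = 1/(1 + 1) - 13 = 1/2 - 13 = -25/2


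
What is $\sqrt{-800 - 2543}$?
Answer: $i \sqrt{3343} \approx 57.819 i$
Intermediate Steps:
$\sqrt{-800 - 2543} = \sqrt{-3343} = i \sqrt{3343}$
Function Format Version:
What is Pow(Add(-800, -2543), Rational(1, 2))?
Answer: Mul(I, Pow(3343, Rational(1, 2))) ≈ Mul(57.819, I)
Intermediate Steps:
Pow(Add(-800, -2543), Rational(1, 2)) = Pow(-3343, Rational(1, 2)) = Mul(I, Pow(3343, Rational(1, 2)))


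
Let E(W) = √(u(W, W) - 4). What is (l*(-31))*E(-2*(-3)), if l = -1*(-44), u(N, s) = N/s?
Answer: -1364*I*√3 ≈ -2362.5*I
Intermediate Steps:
E(W) = I*√3 (E(W) = √(W/W - 4) = √(1 - 4) = √(-3) = I*√3)
l = 44
(l*(-31))*E(-2*(-3)) = (44*(-31))*(I*√3) = -1364*I*√3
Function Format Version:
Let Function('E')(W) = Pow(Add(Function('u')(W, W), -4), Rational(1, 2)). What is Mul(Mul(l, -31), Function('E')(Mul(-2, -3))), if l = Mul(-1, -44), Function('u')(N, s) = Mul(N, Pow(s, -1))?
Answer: Mul(-1364, I, Pow(3, Rational(1, 2))) ≈ Mul(-2362.5, I)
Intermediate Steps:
Function('E')(W) = Mul(I, Pow(3, Rational(1, 2))) (Function('E')(W) = Pow(Add(Mul(W, Pow(W, -1)), -4), Rational(1, 2)) = Pow(Add(1, -4), Rational(1, 2)) = Pow(-3, Rational(1, 2)) = Mul(I, Pow(3, Rational(1, 2))))
l = 44
Mul(Mul(l, -31), Function('E')(Mul(-2, -3))) = Mul(Mul(44, -31), Mul(I, Pow(3, Rational(1, 2)))) = Mul(-1364, Mul(I, Pow(3, Rational(1, 2)))) = Mul(-1364, I, Pow(3, Rational(1, 2)))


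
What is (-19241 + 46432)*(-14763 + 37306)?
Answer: 612966713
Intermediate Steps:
(-19241 + 46432)*(-14763 + 37306) = 27191*22543 = 612966713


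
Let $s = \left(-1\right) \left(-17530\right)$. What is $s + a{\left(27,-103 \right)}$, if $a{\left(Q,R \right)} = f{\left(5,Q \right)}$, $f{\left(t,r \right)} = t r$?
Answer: $17665$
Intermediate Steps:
$f{\left(t,r \right)} = r t$
$s = 17530$
$a{\left(Q,R \right)} = 5 Q$ ($a{\left(Q,R \right)} = Q 5 = 5 Q$)
$s + a{\left(27,-103 \right)} = 17530 + 5 \cdot 27 = 17530 + 135 = 17665$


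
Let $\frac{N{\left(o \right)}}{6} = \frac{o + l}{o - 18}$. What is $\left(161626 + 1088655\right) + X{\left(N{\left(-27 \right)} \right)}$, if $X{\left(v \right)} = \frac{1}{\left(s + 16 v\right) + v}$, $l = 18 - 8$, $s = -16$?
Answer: $\frac{422594993}{338} \approx 1.2503 \cdot 10^{6}$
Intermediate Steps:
$l = 10$
$N{\left(o \right)} = \frac{6 \left(10 + o\right)}{-18 + o}$ ($N{\left(o \right)} = 6 \frac{o + 10}{o - 18} = 6 \frac{10 + o}{-18 + o} = \frac{6 \left(10 + o\right)}{-18 + o}$)
$X{\left(v \right)} = \frac{1}{-16 + 17 v}$ ($X{\left(v \right)} = \frac{1}{\left(-16 + 16 v\right) + v} = \frac{1}{-16 + 17 v}$)
$\left(161626 + 1088655\right) + X{\left(N{\left(-27 \right)} \right)} = \left(161626 + 1088655\right) + \frac{1}{-16 + 17 \frac{6 \left(10 - 27\right)}{-18 - 27}} = 1250281 + \frac{1}{-16 + 17 \cdot 6 \frac{1}{-45} \left(-17\right)} = 1250281 + \frac{1}{-16 + 17 \cdot 6 \left(- \frac{1}{45}\right) \left(-17\right)} = 1250281 + \frac{1}{-16 + 17 \cdot \frac{34}{15}} = 1250281 + \frac{1}{-16 + \frac{578}{15}} = 1250281 + \frac{1}{\frac{338}{15}} = 1250281 + \frac{15}{338} = \frac{422594993}{338}$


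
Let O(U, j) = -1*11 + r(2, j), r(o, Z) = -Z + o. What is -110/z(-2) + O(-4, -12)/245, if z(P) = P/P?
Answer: -26947/245 ≈ -109.99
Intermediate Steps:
r(o, Z) = o - Z
O(U, j) = -9 - j (O(U, j) = -1*11 + (2 - j) = -11 + (2 - j) = -9 - j)
z(P) = 1
-110/z(-2) + O(-4, -12)/245 = -110/1 + (-9 - 1*(-12))/245 = -110*1 + (-9 + 12)*(1/245) = -110 + 3*(1/245) = -110 + 3/245 = -26947/245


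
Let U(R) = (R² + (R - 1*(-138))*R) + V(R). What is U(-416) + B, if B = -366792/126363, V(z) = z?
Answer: 12142856584/42121 ≈ 2.8829e+5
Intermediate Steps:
B = -122264/42121 (B = -366792*1/126363 = -122264/42121 ≈ -2.9027)
U(R) = R + R² + R*(138 + R) (U(R) = (R² + (R - 1*(-138))*R) + R = (R² + (R + 138)*R) + R = (R² + (138 + R)*R) + R = (R² + R*(138 + R)) + R = R + R² + R*(138 + R))
U(-416) + B = -416*(139 + 2*(-416)) - 122264/42121 = -416*(139 - 832) - 122264/42121 = -416*(-693) - 122264/42121 = 288288 - 122264/42121 = 12142856584/42121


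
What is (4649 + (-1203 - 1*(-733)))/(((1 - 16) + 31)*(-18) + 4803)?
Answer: 199/215 ≈ 0.92558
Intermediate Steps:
(4649 + (-1203 - 1*(-733)))/(((1 - 16) + 31)*(-18) + 4803) = (4649 + (-1203 + 733))/((-15 + 31)*(-18) + 4803) = (4649 - 470)/(16*(-18) + 4803) = 4179/(-288 + 4803) = 4179/4515 = 4179*(1/4515) = 199/215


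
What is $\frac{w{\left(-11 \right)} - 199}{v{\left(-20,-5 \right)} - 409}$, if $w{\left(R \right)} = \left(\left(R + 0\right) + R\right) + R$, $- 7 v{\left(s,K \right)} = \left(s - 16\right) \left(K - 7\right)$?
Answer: $\frac{1624}{3295} \approx 0.49287$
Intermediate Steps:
$v{\left(s,K \right)} = - \frac{\left(-16 + s\right) \left(-7 + K\right)}{7}$ ($v{\left(s,K \right)} = - \frac{\left(s - 16\right) \left(K - 7\right)}{7} = - \frac{\left(-16 + s\right) \left(-7 + K\right)}{7}$)
$w{\left(R \right)} = 3 R$ ($w{\left(R \right)} = \left(R + R\right) + R = 2 R + R = 3 R$)
$\frac{w{\left(-11 \right)} - 199}{v{\left(-20,-5 \right)} - 409} = \frac{3 \left(-11\right) - 199}{\left(-16 - 20 + \frac{16}{7} \left(-5\right) - \left(- \frac{5}{7}\right) \left(-20\right)\right) - 409} = \frac{-33 - 199}{\left(-16 - 20 - \frac{80}{7} - \frac{100}{7}\right) - 409} = - \frac{232}{- \frac{432}{7} - 409} = - \frac{232}{- \frac{3295}{7}} = \left(-232\right) \left(- \frac{7}{3295}\right) = \frac{1624}{3295}$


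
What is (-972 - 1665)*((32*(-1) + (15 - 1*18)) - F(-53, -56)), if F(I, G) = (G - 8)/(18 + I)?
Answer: 3399093/35 ≈ 97117.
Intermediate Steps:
F(I, G) = (-8 + G)/(18 + I)
(-972 - 1665)*((32*(-1) + (15 - 1*18)) - F(-53, -56)) = (-972 - 1665)*((32*(-1) + (15 - 1*18)) - (-8 - 56)/(18 - 53)) = -2637*((-32 + (15 - 18)) - (-64)/(-35)) = -2637*((-32 - 3) - (-1)*(-64)/35) = -2637*(-35 - 1*64/35) = -2637*(-35 - 64/35) = -2637*(-1289/35) = 3399093/35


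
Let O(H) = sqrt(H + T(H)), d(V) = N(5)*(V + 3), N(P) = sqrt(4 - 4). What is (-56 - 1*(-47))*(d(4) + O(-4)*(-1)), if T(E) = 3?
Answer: 9*I ≈ 9.0*I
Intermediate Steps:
N(P) = 0 (N(P) = sqrt(0) = 0)
d(V) = 0 (d(V) = 0*(V + 3) = 0*(3 + V) = 0)
O(H) = sqrt(3 + H) (O(H) = sqrt(H + 3) = sqrt(3 + H))
(-56 - 1*(-47))*(d(4) + O(-4)*(-1)) = (-56 - 1*(-47))*(0 + sqrt(3 - 4)*(-1)) = (-56 + 47)*(0 + sqrt(-1)*(-1)) = -9*(0 + I*(-1)) = -9*(0 - I) = -(-9)*I = 9*I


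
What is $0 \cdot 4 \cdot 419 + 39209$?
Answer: $39209$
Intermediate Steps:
$0 \cdot 4 \cdot 419 + 39209 = 0 \cdot 419 + 39209 = 0 + 39209 = 39209$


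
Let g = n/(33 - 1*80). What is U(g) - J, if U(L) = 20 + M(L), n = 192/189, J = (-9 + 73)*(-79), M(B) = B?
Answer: 15029972/2961 ≈ 5076.0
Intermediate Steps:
J = -5056 (J = 64*(-79) = -5056)
n = 64/63 (n = 192*(1/189) = 64/63 ≈ 1.0159)
g = -64/2961 (g = 64/(63*(33 - 1*80)) = 64/(63*(33 - 80)) = (64/63)/(-47) = (64/63)*(-1/47) = -64/2961 ≈ -0.021614)
U(L) = 20 + L
U(g) - J = (20 - 64/2961) - 1*(-5056) = 59156/2961 + 5056 = 15029972/2961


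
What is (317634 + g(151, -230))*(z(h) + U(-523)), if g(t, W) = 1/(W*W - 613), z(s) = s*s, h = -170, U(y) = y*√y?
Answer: 479974926915100/52287 - 8686051445557*I*√523/52287 ≈ 9.1796e+9 - 3.7991e+9*I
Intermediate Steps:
U(y) = y^(3/2)
z(s) = s²
g(t, W) = 1/(-613 + W²) (g(t, W) = 1/(W² - 613) = 1/(-613 + W²))
(317634 + g(151, -230))*(z(h) + U(-523)) = (317634 + 1/(-613 + (-230)²))*((-170)² + (-523)^(3/2)) = (317634 + 1/(-613 + 52900))*(28900 - 523*I*√523) = (317634 + 1/52287)*(28900 - 523*I*√523) = 16608128959*(28900 - 523*I*√523)/52287 = 479974926915100/52287 - 8686051445557*I*√523/52287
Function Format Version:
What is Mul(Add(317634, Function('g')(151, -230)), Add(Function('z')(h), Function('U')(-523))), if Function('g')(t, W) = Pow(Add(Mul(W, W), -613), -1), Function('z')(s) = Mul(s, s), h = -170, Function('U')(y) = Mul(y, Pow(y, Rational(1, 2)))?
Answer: Add(Rational(479974926915100, 52287), Mul(Rational(-8686051445557, 52287), I, Pow(523, Rational(1, 2)))) ≈ Add(9.1796e+9, Mul(-3.7991e+9, I))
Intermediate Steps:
Function('U')(y) = Pow(y, Rational(3, 2))
Function('z')(s) = Pow(s, 2)
Function('g')(t, W) = Pow(Add(-613, Pow(W, 2)), -1) (Function('g')(t, W) = Pow(Add(Pow(W, 2), -613), -1) = Pow(Add(-613, Pow(W, 2)), -1))
Mul(Add(317634, Function('g')(151, -230)), Add(Function('z')(h), Function('U')(-523))) = Mul(Add(317634, Pow(Add(-613, Pow(-230, 2)), -1)), Add(Pow(-170, 2), Pow(-523, Rational(3, 2)))) = Mul(Add(317634, Pow(Add(-613, 52900), -1)), Add(28900, Mul(-523, I, Pow(523, Rational(1, 2))))) = Mul(Add(317634, Pow(52287, -1)), Add(28900, Mul(-523, I, Pow(523, Rational(1, 2))))) = Mul(Add(317634, Rational(1, 52287)), Add(28900, Mul(-523, I, Pow(523, Rational(1, 2))))) = Mul(Rational(16608128959, 52287), Add(28900, Mul(-523, I, Pow(523, Rational(1, 2))))) = Add(Rational(479974926915100, 52287), Mul(Rational(-8686051445557, 52287), I, Pow(523, Rational(1, 2))))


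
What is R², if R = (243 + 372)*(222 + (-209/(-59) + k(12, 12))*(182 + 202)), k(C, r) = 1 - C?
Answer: 9188205947316900/3481 ≈ 2.6395e+12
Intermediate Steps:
R = -95855130/59 (R = (243 + 372)*(222 + (-209/(-59) + (1 - 1*12))*(182 + 202)) = 615*(222 + (-209*(-1/59) + (1 - 12))*384) = 615*(222 + (209/59 - 11)*384) = 615*(222 - 440/59*384) = 615*(222 - 168960/59) = 615*(-155862/59) = -95855130/59 ≈ -1.6247e+6)
R² = (-95855130/59)² = 9188205947316900/3481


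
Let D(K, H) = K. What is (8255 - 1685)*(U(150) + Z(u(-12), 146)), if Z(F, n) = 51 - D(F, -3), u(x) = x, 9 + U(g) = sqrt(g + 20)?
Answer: 354780 + 6570*sqrt(170) ≈ 4.4044e+5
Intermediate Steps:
U(g) = -9 + sqrt(20 + g) (U(g) = -9 + sqrt(g + 20) = -9 + sqrt(20 + g))
Z(F, n) = 51 - F
(8255 - 1685)*(U(150) + Z(u(-12), 146)) = (8255 - 1685)*((-9 + sqrt(20 + 150)) + (51 - 1*(-12))) = 6570*((-9 + sqrt(170)) + (51 + 12)) = 6570*((-9 + sqrt(170)) + 63) = 6570*(54 + sqrt(170)) = 354780 + 6570*sqrt(170)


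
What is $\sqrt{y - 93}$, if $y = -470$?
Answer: $i \sqrt{563} \approx 23.728 i$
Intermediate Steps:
$\sqrt{y - 93} = \sqrt{-470 - 93} = \sqrt{-563} = i \sqrt{563}$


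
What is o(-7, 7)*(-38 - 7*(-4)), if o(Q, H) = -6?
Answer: 60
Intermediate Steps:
o(-7, 7)*(-38 - 7*(-4)) = -6*(-38 - 7*(-4)) = -6*(-38 + 28) = -6*(-10) = 60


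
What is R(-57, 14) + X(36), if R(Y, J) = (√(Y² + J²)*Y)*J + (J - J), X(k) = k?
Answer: 36 - 798*√3445 ≈ -46802.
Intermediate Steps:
R(Y, J) = J*Y*√(J² + Y²) (R(Y, J) = (√(J² + Y²)*Y)*J + 0 = (Y*√(J² + Y²))*J + 0 = J*Y*√(J² + Y²) + 0 = J*Y*√(J² + Y²))
R(-57, 14) + X(36) = 14*(-57)*√(14² + (-57)²) + 36 = 14*(-57)*√(196 + 3249) + 36 = 14*(-57)*√3445 + 36 = -798*√3445 + 36 = 36 - 798*√3445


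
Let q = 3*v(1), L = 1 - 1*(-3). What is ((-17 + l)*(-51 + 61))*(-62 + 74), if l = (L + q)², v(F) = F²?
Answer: 3840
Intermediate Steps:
L = 4 (L = 1 + 3 = 4)
q = 3 (q = 3*1² = 3*1 = 3)
l = 49 (l = (4 + 3)² = 7² = 49)
((-17 + l)*(-51 + 61))*(-62 + 74) = ((-17 + 49)*(-51 + 61))*(-62 + 74) = (32*10)*12 = 320*12 = 3840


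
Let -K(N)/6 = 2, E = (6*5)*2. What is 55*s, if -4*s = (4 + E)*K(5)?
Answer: 10560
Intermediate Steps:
E = 60 (E = 30*2 = 60)
K(N) = -12 (K(N) = -6*2 = -12)
s = 192 (s = -(4 + 60)*(-12)/4 = -16*(-12) = -¼*(-768) = 192)
55*s = 55*192 = 10560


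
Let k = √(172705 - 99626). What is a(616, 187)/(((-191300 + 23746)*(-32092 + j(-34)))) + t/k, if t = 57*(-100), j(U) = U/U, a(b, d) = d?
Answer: 187/5376975414 - 5700*√73079/73079 ≈ -21.085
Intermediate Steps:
k = √73079 ≈ 270.33
j(U) = 1
t = -5700
a(616, 187)/(((-191300 + 23746)*(-32092 + j(-34)))) + t/k = 187/(((-191300 + 23746)*(-32092 + 1))) - 5700*√73079/73079 = 187/((-167554*(-32091))) - 5700*√73079/73079 = 187/5376975414 - 5700*√73079/73079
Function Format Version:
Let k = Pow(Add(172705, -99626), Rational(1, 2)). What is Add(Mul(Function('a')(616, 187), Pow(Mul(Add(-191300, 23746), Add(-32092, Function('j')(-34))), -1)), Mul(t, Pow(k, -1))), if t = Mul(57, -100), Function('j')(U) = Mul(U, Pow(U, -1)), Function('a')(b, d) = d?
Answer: Add(Rational(187, 5376975414), Mul(Rational(-5700, 73079), Pow(73079, Rational(1, 2)))) ≈ -21.085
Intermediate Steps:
k = Pow(73079, Rational(1, 2)) ≈ 270.33
Function('j')(U) = 1
t = -5700
Add(Mul(Function('a')(616, 187), Pow(Mul(Add(-191300, 23746), Add(-32092, Function('j')(-34))), -1)), Mul(t, Pow(k, -1))) = Add(Mul(187, Pow(Mul(Add(-191300, 23746), Add(-32092, 1)), -1)), Mul(-5700, Pow(Pow(73079, Rational(1, 2)), -1))) = Add(Mul(187, Pow(Mul(-167554, -32091), -1)), Mul(-5700, Mul(Rational(1, 73079), Pow(73079, Rational(1, 2))))) = Add(Mul(187, Pow(5376975414, -1)), Mul(Rational(-5700, 73079), Pow(73079, Rational(1, 2)))) = Add(Mul(187, Rational(1, 5376975414)), Mul(Rational(-5700, 73079), Pow(73079, Rational(1, 2)))) = Add(Rational(187, 5376975414), Mul(Rational(-5700, 73079), Pow(73079, Rational(1, 2))))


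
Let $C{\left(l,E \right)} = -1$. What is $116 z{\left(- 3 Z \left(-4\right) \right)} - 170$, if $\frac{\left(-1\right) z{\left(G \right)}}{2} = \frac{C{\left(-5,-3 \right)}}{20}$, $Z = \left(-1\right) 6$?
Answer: $- \frac{792}{5} \approx -158.4$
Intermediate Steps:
$Z = -6$
$z{\left(G \right)} = \frac{1}{10}$ ($z{\left(G \right)} = - 2 \left(- \frac{1}{20}\right) = - 2 \left(\left(-1\right) \frac{1}{20}\right) = \left(-2\right) \left(- \frac{1}{20}\right) = \frac{1}{10}$)
$116 z{\left(- 3 Z \left(-4\right) \right)} - 170 = 116 \cdot \frac{1}{10} - 170 = \frac{58}{5} - 170 = - \frac{792}{5}$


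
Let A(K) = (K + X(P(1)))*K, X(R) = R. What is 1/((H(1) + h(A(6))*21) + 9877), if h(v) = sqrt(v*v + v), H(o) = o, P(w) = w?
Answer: 4939/48389219 - 21*sqrt(1806)/96778438 ≈ 9.2847e-5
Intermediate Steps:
A(K) = K*(1 + K) (A(K) = (K + 1)*K = (1 + K)*K = K*(1 + K))
h(v) = sqrt(v + v**2) (h(v) = sqrt(v**2 + v) = sqrt(v + v**2))
1/((H(1) + h(A(6))*21) + 9877) = 1/((1 + sqrt((6*(1 + 6))*(1 + 6*(1 + 6)))*21) + 9877) = 1/((1 + sqrt((6*7)*(1 + 6*7))*21) + 9877) = 1/((1 + sqrt(42*(1 + 42))*21) + 9877) = 1/((1 + sqrt(42*43)*21) + 9877) = 1/((1 + sqrt(1806)*21) + 9877) = 1/((1 + 21*sqrt(1806)) + 9877) = 1/(9878 + 21*sqrt(1806))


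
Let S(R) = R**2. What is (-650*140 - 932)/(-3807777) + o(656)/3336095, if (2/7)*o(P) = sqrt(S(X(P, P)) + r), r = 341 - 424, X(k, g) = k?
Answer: 30644/1269259 + sqrt(430253)/953170 ≈ 0.024831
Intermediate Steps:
r = -83
o(P) = 7*sqrt(-83 + P**2)/2 (o(P) = 7*sqrt(P**2 - 83)/2 = 7*sqrt(-83 + P**2)/2)
(-650*140 - 932)/(-3807777) + o(656)/3336095 = (-650*140 - 932)/(-3807777) + (7*sqrt(-83 + 656**2)/2)/3336095 = (-91000 - 932)*(-1/3807777) + (7*sqrt(-83 + 430336)/2)*(1/3336095) = -91932*(-1/3807777) + (7*sqrt(430253)/2)*(1/3336095) = 30644/1269259 + sqrt(430253)/953170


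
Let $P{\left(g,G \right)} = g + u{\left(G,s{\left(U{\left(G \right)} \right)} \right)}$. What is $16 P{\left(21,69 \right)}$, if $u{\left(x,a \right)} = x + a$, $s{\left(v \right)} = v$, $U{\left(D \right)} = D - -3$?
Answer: $2592$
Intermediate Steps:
$U{\left(D \right)} = 3 + D$ ($U{\left(D \right)} = D + 3 = 3 + D$)
$u{\left(x,a \right)} = a + x$
$P{\left(g,G \right)} = 3 + g + 2 G$ ($P{\left(g,G \right)} = g + \left(\left(3 + G\right) + G\right) = g + \left(3 + 2 G\right) = 3 + g + 2 G$)
$16 P{\left(21,69 \right)} = 16 \left(3 + 21 + 2 \cdot 69\right) = 16 \left(3 + 21 + 138\right) = 16 \cdot 162 = 2592$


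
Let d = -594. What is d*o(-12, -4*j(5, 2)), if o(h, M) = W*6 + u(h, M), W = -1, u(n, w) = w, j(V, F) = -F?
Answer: -1188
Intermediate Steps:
o(h, M) = -6 + M (o(h, M) = -1*6 + M = -6 + M)
d*o(-12, -4*j(5, 2)) = -594*(-6 - (-4)*2) = -594*(-6 - 4*(-2)) = -594*(-6 + 8) = -594*2 = -1188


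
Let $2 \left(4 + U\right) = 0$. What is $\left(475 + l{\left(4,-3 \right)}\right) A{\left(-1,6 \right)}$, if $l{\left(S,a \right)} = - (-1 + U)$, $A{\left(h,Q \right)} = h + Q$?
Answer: $2400$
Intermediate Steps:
$U = -4$ ($U = -4 + \frac{1}{2} \cdot 0 = -4 + 0 = -4$)
$A{\left(h,Q \right)} = Q + h$
$l{\left(S,a \right)} = 5$ ($l{\left(S,a \right)} = - (-1 - 4) = \left(-1\right) \left(-5\right) = 5$)
$\left(475 + l{\left(4,-3 \right)}\right) A{\left(-1,6 \right)} = \left(475 + 5\right) \left(6 - 1\right) = 480 \cdot 5 = 2400$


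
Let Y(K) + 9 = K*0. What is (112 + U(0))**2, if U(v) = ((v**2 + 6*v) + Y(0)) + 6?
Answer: 11881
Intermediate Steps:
Y(K) = -9 (Y(K) = -9 + K*0 = -9 + 0 = -9)
U(v) = -3 + v**2 + 6*v (U(v) = ((v**2 + 6*v) - 9) + 6 = (-9 + v**2 + 6*v) + 6 = -3 + v**2 + 6*v)
(112 + U(0))**2 = (112 + (-3 + 0**2 + 6*0))**2 = (112 + (-3 + 0 + 0))**2 = (112 - 3)**2 = 109**2 = 11881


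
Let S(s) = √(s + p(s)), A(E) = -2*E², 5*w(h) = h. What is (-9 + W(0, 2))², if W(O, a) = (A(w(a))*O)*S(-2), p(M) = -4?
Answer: 81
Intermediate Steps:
w(h) = h/5
S(s) = √(-4 + s) (S(s) = √(s - 4) = √(-4 + s))
W(O, a) = -2*I*O*√6*a²/25 (W(O, a) = ((-2*a²/25)*O)*√(-4 - 2) = ((-2*a²/25)*O)*√(-6) = ((-2*a²/25)*O)*(I*√6) = (-2*O*a²/25)*(I*√6) = -2*I*O*√6*a²/25)
(-9 + W(0, 2))² = (-9 - 2/25*I*0*√6*2²)² = (-9 - 2/25*I*0*√6*4)² = (-9 + 0)² = (-9)² = 81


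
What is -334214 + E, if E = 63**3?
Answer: -84167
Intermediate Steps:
E = 250047
-334214 + E = -334214 + 250047 = -84167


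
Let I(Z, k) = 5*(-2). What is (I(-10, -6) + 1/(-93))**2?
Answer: 866761/8649 ≈ 100.22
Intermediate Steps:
I(Z, k) = -10
(I(-10, -6) + 1/(-93))**2 = (-10 + 1/(-93))**2 = (-10 - 1/93)**2 = (-931/93)**2 = 866761/8649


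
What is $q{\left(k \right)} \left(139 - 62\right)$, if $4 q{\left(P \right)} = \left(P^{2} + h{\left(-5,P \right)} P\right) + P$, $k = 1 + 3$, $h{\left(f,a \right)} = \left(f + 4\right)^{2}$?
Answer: $462$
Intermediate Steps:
$h{\left(f,a \right)} = \left(4 + f\right)^{2}$
$k = 4$
$q{\left(P \right)} = \frac{P}{2} + \frac{P^{2}}{4}$ ($q{\left(P \right)} = \frac{\left(P^{2} + \left(4 - 5\right)^{2} P\right) + P}{4} = \frac{\left(P^{2} + \left(-1\right)^{2} P\right) + P}{4} = \frac{\left(P^{2} + 1 P\right) + P}{4} = \frac{\left(P^{2} + P\right) + P}{4} = \frac{\left(P + P^{2}\right) + P}{4} = \frac{P^{2} + 2 P}{4} = \frac{P}{2} + \frac{P^{2}}{4}$)
$q{\left(k \right)} \left(139 - 62\right) = \frac{1}{4} \cdot 4 \left(2 + 4\right) \left(139 - 62\right) = \frac{1}{4} \cdot 4 \cdot 6 \cdot 77 = 6 \cdot 77 = 462$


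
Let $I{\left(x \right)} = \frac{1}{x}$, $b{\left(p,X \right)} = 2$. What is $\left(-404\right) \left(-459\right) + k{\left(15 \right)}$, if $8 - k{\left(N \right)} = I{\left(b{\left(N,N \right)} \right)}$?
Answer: $\frac{370887}{2} \approx 1.8544 \cdot 10^{5}$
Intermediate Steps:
$k{\left(N \right)} = \frac{15}{2}$ ($k{\left(N \right)} = 8 - \frac{1}{2} = \frac{15}{2}$)
$\left(-404\right) \left(-459\right) + k{\left(15 \right)} = \left(-404\right) \left(-459\right) + \frac{15}{2} = 185436 + \frac{15}{2} = \frac{370887}{2}$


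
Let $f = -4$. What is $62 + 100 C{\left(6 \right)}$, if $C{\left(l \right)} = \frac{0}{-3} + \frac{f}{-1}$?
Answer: $462$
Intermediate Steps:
$C{\left(l \right)} = 4$ ($C{\left(l \right)} = \frac{0}{-3} - \frac{4}{-1} = 0 \left(- \frac{1}{3}\right) - -4 = 0 + 4 = 4$)
$62 + 100 C{\left(6 \right)} = 62 + 100 \cdot 4 = 62 + 400 = 462$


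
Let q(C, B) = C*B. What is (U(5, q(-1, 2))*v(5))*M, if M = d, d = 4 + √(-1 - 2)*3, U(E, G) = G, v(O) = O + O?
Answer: -80 - 60*I*√3 ≈ -80.0 - 103.92*I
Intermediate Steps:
v(O) = 2*O
q(C, B) = B*C
d = 4 + 3*I*√3 (d = 4 + √(-3)*3 = 4 + (I*√3)*3 = 4 + 3*I*√3 ≈ 4.0 + 5.1962*I)
M = 4 + 3*I*√3 ≈ 4.0 + 5.1962*I
(U(5, q(-1, 2))*v(5))*M = ((2*(-1))*(2*5))*(4 + 3*I*√3) = (-2*10)*(4 + 3*I*√3) = -20*(4 + 3*I*√3) = -80 - 60*I*√3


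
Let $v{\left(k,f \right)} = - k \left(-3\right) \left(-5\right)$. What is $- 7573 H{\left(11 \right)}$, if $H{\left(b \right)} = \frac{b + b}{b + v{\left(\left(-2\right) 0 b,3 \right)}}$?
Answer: $-15146$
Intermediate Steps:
$v{\left(k,f \right)} = - 15 k$ ($v{\left(k,f \right)} = 3 k \left(-5\right) = - 15 k$)
$H{\left(b \right)} = 2$ ($H{\left(b \right)} = \frac{b + b}{b - 15 \left(-2\right) 0 b} = \frac{2 b}{b - 15 \cdot 0 b} = \frac{2 b}{b - 0} = \frac{2 b}{b + 0} = \frac{2 b}{b} = 2$)
$- 7573 H{\left(11 \right)} = \left(-7573\right) 2 = -15146$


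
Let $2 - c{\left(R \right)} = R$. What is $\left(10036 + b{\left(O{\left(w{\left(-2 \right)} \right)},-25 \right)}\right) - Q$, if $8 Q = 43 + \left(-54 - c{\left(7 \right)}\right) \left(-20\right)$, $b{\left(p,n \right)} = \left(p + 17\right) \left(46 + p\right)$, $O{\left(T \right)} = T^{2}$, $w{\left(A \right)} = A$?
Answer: $\frac{87665}{8} \approx 10958.0$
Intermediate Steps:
$c{\left(R \right)} = 2 - R$
$b{\left(p,n \right)} = \left(17 + p\right) \left(46 + p\right)$
$Q = \frac{1023}{8}$ ($Q = \frac{43 + \left(-54 - \left(2 - 7\right)\right) \left(-20\right)}{8} = \frac{43 + \left(-54 - -5\right) \left(-20\right)}{8} = \frac{43 + \left(-54 + 5\right) \left(-20\right)}{8} = \frac{43 - -980}{8} = \frac{43 + 980}{8} = \frac{1}{8} \cdot 1023 = \frac{1023}{8} \approx 127.88$)
$\left(10036 + b{\left(O{\left(w{\left(-2 \right)} \right)},-25 \right)}\right) - Q = \left(10036 + \left(782 + \left(\left(-2\right)^{2}\right)^{2} + 63 \left(-2\right)^{2}\right)\right) - \frac{1023}{8} = \left(10036 + \left(782 + 4^{2} + 63 \cdot 4\right)\right) - \frac{1023}{8} = \left(10036 + \left(782 + 16 + 252\right)\right) - \frac{1023}{8} = \left(10036 + 1050\right) - \frac{1023}{8} = 11086 - \frac{1023}{8} = \frac{87665}{8}$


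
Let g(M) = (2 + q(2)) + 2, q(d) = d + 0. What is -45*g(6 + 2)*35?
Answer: -9450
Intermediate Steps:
q(d) = d
g(M) = 6 (g(M) = (2 + 2) + 2 = 4 + 2 = 6)
-45*g(6 + 2)*35 = -45*6*35 = -270*35 = -9450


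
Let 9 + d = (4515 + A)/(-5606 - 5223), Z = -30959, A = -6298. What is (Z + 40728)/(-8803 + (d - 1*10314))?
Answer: -105788501/207113671 ≈ -0.51077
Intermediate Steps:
d = -95678/10829 (d = -9 + (4515 - 6298)/(-5606 - 5223) = -9 - 1783/(-10829) = -9 - 1783*(-1/10829) = -9 + 1783/10829 = -95678/10829 ≈ -8.8353)
(Z + 40728)/(-8803 + (d - 1*10314)) = (-30959 + 40728)/(-8803 + (-95678/10829 - 1*10314)) = 9769/(-8803 + (-95678/10829 - 10314)) = 9769/(-8803 - 111785984/10829) = 9769/(-207113671/10829) = 9769*(-10829/207113671) = -105788501/207113671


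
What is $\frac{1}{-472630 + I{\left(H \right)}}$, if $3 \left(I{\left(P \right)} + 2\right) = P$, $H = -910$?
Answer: $- \frac{3}{1418806} \approx -2.1145 \cdot 10^{-6}$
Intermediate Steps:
$I{\left(P \right)} = -2 + \frac{P}{3}$
$\frac{1}{-472630 + I{\left(H \right)}} = \frac{1}{-472630 + \left(-2 + \frac{1}{3} \left(-910\right)\right)} = \frac{1}{-472630 - \frac{916}{3}} = \frac{1}{- \frac{1418806}{3}} = - \frac{3}{1418806}$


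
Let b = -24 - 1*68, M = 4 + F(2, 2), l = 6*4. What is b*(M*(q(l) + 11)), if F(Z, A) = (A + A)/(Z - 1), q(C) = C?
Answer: -25760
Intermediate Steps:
l = 24
F(Z, A) = 2*A/(-1 + Z) (F(Z, A) = (2*A)/(-1 + Z) = 2*A/(-1 + Z))
M = 8 (M = 4 + 2*2/(-1 + 2) = 4 + 2*2/1 = 4 + 2*2*1 = 4 + 4 = 8)
b = -92 (b = -24 - 68 = -92)
b*(M*(q(l) + 11)) = -736*(24 + 11) = -736*35 = -92*280 = -25760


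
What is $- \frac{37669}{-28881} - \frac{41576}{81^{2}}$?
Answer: $- \frac{105956683}{21054249} \approx -5.0326$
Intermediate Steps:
$- \frac{37669}{-28881} - \frac{41576}{81^{2}} = \left(-37669\right) \left(- \frac{1}{28881}\right) - \frac{41576}{6561} = \frac{37669}{28881} - \frac{41576}{6561} = - \frac{105956683}{21054249}$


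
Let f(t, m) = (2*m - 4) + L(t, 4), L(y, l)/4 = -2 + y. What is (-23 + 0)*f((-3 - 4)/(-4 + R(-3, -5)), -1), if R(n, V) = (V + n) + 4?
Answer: 483/2 ≈ 241.50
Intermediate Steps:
R(n, V) = 4 + V + n
L(y, l) = -8 + 4*y (L(y, l) = 4*(-2 + y) = -8 + 4*y)
f(t, m) = -12 + 2*m + 4*t (f(t, m) = (2*m - 4) + (-8 + 4*t) = (-4 + 2*m) + (-8 + 4*t) = -12 + 2*m + 4*t)
(-23 + 0)*f((-3 - 4)/(-4 + R(-3, -5)), -1) = (-23 + 0)*(-12 + 2*(-1) + 4*((-3 - 4)/(-4 + (4 - 5 - 3)))) = -23*(-12 - 2 + 4*(-7/(-4 - 4))) = -23*(-12 - 2 + 4*(-7/(-8))) = -23*(-12 - 2 + 4*(-7*(-1/8))) = -23*(-12 - 2 + 4*(7/8)) = -23*(-12 - 2 + 7/2) = -23*(-21/2) = 483/2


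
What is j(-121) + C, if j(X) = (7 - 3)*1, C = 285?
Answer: 289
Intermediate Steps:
j(X) = 4 (j(X) = 4*1 = 4)
j(-121) + C = 4 + 285 = 289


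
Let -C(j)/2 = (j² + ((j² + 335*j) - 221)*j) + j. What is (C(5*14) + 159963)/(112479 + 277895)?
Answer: -3788037/390374 ≈ -9.7036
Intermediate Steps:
C(j) = -2*j - 2*j² - 2*j*(-221 + j² + 335*j) (C(j) = -2*((j² + ((j² + 335*j) - 221)*j) + j) = -2*((j² + (-221 + j² + 335*j)*j) + j) = -2*((j² + j*(-221 + j² + 335*j)) + j) = -2*(j + j² + j*(-221 + j² + 335*j)) = -2*j - 2*j² - 2*j*(-221 + j² + 335*j))
(C(5*14) + 159963)/(112479 + 277895) = (2*(5*14)*(220 - (5*14)² - 1680*14) + 159963)/(112479 + 277895) = (2*70*(220 - 1*70² - 336*70) + 159963)/390374 = (2*70*(220 - 1*4900 - 23520) + 159963)*(1/390374) = (2*70*(220 - 4900 - 23520) + 159963)*(1/390374) = (2*70*(-28200) + 159963)*(1/390374) = (-3948000 + 159963)*(1/390374) = -3788037*1/390374 = -3788037/390374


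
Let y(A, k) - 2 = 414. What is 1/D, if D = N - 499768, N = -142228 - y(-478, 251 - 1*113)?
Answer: -1/642412 ≈ -1.5566e-6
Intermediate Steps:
y(A, k) = 416 (y(A, k) = 2 + 414 = 416)
N = -142644 (N = -142228 - 1*416 = -142228 - 416 = -142644)
D = -642412 (D = -142644 - 499768 = -642412)
1/D = 1/(-642412) = -1/642412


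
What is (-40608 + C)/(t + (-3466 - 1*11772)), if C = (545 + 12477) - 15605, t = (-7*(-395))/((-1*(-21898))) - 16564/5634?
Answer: 2664308791206/940154986739 ≈ 2.8339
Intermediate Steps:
t = -173570231/61686666 (t = 2765/21898 - 16564*1/5634 = 2765*(1/21898) - 8282/2817 = 2765/21898 - 8282/2817 = -173570231/61686666 ≈ -2.8137)
C = -2583 (C = 13022 - 15605 = -2583)
(-40608 + C)/(t + (-3466 - 1*11772)) = (-40608 - 2583)/(-173570231/61686666 + (-3466 - 1*11772)) = -43191/(-173570231/61686666 + (-3466 - 11772)) = -43191/(-173570231/61686666 - 15238) = -43191/(-940154986739/61686666) = -43191*(-61686666/940154986739) = 2664308791206/940154986739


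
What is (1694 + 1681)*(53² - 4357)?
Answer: -5224500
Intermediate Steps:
(1694 + 1681)*(53² - 4357) = 3375*(2809 - 4357) = 3375*(-1548) = -5224500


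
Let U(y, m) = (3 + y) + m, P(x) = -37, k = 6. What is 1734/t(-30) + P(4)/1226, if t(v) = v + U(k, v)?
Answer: -41721/1226 ≈ -34.030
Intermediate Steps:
U(y, m) = 3 + m + y
t(v) = 9 + 2*v (t(v) = v + (3 + v + 6) = v + (9 + v) = 9 + 2*v)
1734/t(-30) + P(4)/1226 = 1734/(9 + 2*(-30)) - 37/1226 = 1734/(9 - 60) - 37*1/1226 = 1734/(-51) - 37/1226 = 1734*(-1/51) - 37/1226 = -34 - 37/1226 = -41721/1226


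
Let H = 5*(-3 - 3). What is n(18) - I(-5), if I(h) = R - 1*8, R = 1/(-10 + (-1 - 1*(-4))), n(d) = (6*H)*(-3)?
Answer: 3837/7 ≈ 548.14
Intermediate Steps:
H = -30 (H = 5*(-6) = -30)
n(d) = 540 (n(d) = (6*(-30))*(-3) = -180*(-3) = 540)
R = -⅐ (R = 1/(-10 + (-1 + 4)) = 1/(-10 + 3) = 1/(-7) = -⅐ ≈ -0.14286)
I(h) = -57/7 (I(h) = -⅐ - 1*8 = -⅐ - 8 = -57/7)
n(18) - I(-5) = 540 - 1*(-57/7) = 540 + 57/7 = 3837/7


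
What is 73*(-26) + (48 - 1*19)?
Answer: -1869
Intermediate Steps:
73*(-26) + (48 - 1*19) = -1898 + (48 - 19) = -1898 + 29 = -1869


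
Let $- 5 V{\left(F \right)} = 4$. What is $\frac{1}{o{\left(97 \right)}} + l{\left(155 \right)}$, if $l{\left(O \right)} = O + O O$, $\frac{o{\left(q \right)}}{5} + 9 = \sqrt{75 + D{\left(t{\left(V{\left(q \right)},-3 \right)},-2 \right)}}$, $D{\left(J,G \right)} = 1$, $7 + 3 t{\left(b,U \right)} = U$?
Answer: $\frac{604491}{25} - \frac{2 \sqrt{19}}{25} \approx 24179.0$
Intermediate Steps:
$V{\left(F \right)} = - \frac{4}{5}$ ($V{\left(F \right)} = \left(- \frac{1}{5}\right) 4 = - \frac{4}{5}$)
$t{\left(b,U \right)} = - \frac{7}{3} + \frac{U}{3}$
$o{\left(q \right)} = -45 + 10 \sqrt{19}$ ($o{\left(q \right)} = -45 + 5 \sqrt{75 + 1} = -45 + 5 \sqrt{76} = -45 + 5 \cdot 2 \sqrt{19} = -45 + 10 \sqrt{19}$)
$l{\left(O \right)} = O + O^{2}$
$\frac{1}{o{\left(97 \right)}} + l{\left(155 \right)} = \frac{1}{-45 + 10 \sqrt{19}} + 155 \left(1 + 155\right) = \frac{1}{-45 + 10 \sqrt{19}} + 155 \cdot 156 = \frac{1}{-45 + 10 \sqrt{19}} + 24180 = 24180 + \frac{1}{-45 + 10 \sqrt{19}}$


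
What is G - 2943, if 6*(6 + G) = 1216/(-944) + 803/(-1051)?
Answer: -1097314499/372054 ≈ -2949.3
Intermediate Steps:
G = -2359577/372054 (G = -6 + (1216/(-944) + 803/(-1051))/6 = -6 + (1216*(-1/944) + 803*(-1/1051))/6 = -6 + (-76/59 - 803/1051)/6 = -6 + (⅙)*(-127253/62009) = -6 - 127253/372054 = -2359577/372054 ≈ -6.3420)
G - 2943 = -2359577/372054 - 2943 = -1097314499/372054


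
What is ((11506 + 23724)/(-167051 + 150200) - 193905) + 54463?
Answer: -2349772372/16851 ≈ -1.3944e+5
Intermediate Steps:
((11506 + 23724)/(-167051 + 150200) - 193905) + 54463 = (35230/(-16851) - 193905) + 54463 = (35230*(-1/16851) - 193905) + 54463 = (-35230/16851 - 193905) + 54463 = -3267528385/16851 + 54463 = -2349772372/16851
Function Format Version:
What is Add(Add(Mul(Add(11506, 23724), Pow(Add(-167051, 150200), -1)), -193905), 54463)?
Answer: Rational(-2349772372, 16851) ≈ -1.3944e+5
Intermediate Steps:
Add(Add(Mul(Add(11506, 23724), Pow(Add(-167051, 150200), -1)), -193905), 54463) = Add(Add(Mul(35230, Pow(-16851, -1)), -193905), 54463) = Add(Add(Mul(35230, Rational(-1, 16851)), -193905), 54463) = Add(Add(Rational(-35230, 16851), -193905), 54463) = Add(Rational(-3267528385, 16851), 54463) = Rational(-2349772372, 16851)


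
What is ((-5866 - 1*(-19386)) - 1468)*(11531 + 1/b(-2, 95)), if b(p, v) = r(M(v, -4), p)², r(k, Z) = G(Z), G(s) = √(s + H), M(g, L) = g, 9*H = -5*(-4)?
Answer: 139025846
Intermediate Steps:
H = 20/9 (H = (-5*(-4))/9 = (⅑)*20 = 20/9 ≈ 2.2222)
G(s) = √(20/9 + s) (G(s) = √(s + 20/9) = √(20/9 + s))
r(k, Z) = √(20 + 9*Z)/3
b(p, v) = 20/9 + p (b(p, v) = (√(20 + 9*p)/3)² = 20/9 + p)
((-5866 - 1*(-19386)) - 1468)*(11531 + 1/b(-2, 95)) = ((-5866 - 1*(-19386)) - 1468)*(11531 + 1/(20/9 - 2)) = ((-5866 + 19386) - 1468)*(11531 + 1/(2/9)) = (13520 - 1468)*(11531 + 9/2) = 12052*(23071/2) = 139025846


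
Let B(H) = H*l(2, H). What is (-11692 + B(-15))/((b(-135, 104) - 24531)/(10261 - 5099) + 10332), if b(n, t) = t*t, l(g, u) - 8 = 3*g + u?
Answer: -60276674/53320069 ≈ -1.1305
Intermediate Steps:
l(g, u) = 8 + u + 3*g (l(g, u) = 8 + (3*g + u) = 8 + (u + 3*g) = 8 + u + 3*g)
b(n, t) = t²
B(H) = H*(14 + H) (B(H) = H*(8 + H + 3*2) = H*(8 + H + 6) = H*(14 + H))
(-11692 + B(-15))/((b(-135, 104) - 24531)/(10261 - 5099) + 10332) = (-11692 - 15*(14 - 15))/((104² - 24531)/(10261 - 5099) + 10332) = (-11692 - 15*(-1))/((10816 - 24531)/5162 + 10332) = (-11692 + 15)/(-13715*1/5162 + 10332) = -11677/(-13715/5162 + 10332) = -11677/53320069/5162 = -11677*5162/53320069 = -60276674/53320069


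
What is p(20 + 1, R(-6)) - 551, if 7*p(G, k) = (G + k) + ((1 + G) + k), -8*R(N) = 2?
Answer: -7629/14 ≈ -544.93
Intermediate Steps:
R(N) = -¼ (R(N) = -⅛*2 = -¼)
p(G, k) = ⅐ + 2*G/7 + 2*k/7 (p(G, k) = ((G + k) + ((1 + G) + k))/7 = ((G + k) + (1 + G + k))/7 = (1 + 2*G + 2*k)/7 = ⅐ + 2*G/7 + 2*k/7)
p(20 + 1, R(-6)) - 551 = (⅐ + 2*(20 + 1)/7 + (2/7)*(-¼)) - 551 = (⅐ + (2/7)*21 - 1/14) - 551 = (⅐ + 6 - 1/14) - 551 = 85/14 - 551 = -7629/14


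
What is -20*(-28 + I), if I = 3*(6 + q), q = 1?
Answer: 140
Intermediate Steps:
I = 21 (I = 3*(6 + 1) = 3*7 = 21)
-20*(-28 + I) = -20*(-28 + 21) = -20*(-7) = 140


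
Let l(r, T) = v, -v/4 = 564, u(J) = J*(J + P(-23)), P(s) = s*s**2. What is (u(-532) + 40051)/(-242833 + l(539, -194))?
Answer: -522763/18853 ≈ -27.728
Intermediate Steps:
P(s) = s**3
u(J) = J*(-12167 + J) (u(J) = J*(J + (-23)**3) = J*(J - 12167) = J*(-12167 + J))
v = -2256 (v = -4*564 = -2256)
l(r, T) = -2256
(u(-532) + 40051)/(-242833 + l(539, -194)) = (-532*(-12167 - 532) + 40051)/(-242833 - 2256) = (-532*(-12699) + 40051)/(-245089) = (6755868 + 40051)*(-1/245089) = 6795919*(-1/245089) = -522763/18853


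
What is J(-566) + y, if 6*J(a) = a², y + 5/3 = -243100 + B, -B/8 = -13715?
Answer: -79989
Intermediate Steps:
B = 109720 (B = -8*(-13715) = 109720)
y = -400145/3 (y = -5/3 + (-243100 + 109720) = -5/3 - 133380 = -400145/3 ≈ -1.3338e+5)
J(a) = a²/6
J(-566) + y = (⅙)*(-566)² - 400145/3 = (⅙)*320356 - 400145/3 = 160178/3 - 400145/3 = -79989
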